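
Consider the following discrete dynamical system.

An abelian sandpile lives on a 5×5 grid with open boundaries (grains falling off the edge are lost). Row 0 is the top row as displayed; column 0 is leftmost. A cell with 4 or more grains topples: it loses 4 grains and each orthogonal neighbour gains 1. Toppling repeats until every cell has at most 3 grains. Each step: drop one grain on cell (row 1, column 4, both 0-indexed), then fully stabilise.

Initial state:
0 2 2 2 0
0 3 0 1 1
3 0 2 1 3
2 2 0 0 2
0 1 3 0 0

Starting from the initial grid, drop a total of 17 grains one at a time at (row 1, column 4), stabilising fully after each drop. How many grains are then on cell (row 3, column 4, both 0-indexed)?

0) 0 2 2 2 0
0 3 0 1 1
3 0 2 1 3
2 2 0 0 2
0 1 3 0 0
1) 0 2 2 2 0
0 3 0 1 2
3 0 2 1 3
2 2 0 0 2
0 1 3 0 0
2) 0 2 2 2 0
0 3 0 1 3
3 0 2 1 3
2 2 0 0 2
0 1 3 0 0
3) 0 2 2 2 1
0 3 0 2 1
3 0 2 2 0
2 2 0 0 3
0 1 3 0 0
4) 0 2 2 2 1
0 3 0 2 2
3 0 2 2 0
2 2 0 0 3
0 1 3 0 0
5) 0 2 2 2 1
0 3 0 2 3
3 0 2 2 0
2 2 0 0 3
0 1 3 0 0
6) 0 2 2 2 2
0 3 0 3 0
3 0 2 2 1
2 2 0 0 3
0 1 3 0 0
7) 0 2 2 2 2
0 3 0 3 1
3 0 2 2 1
2 2 0 0 3
0 1 3 0 0
8) 0 2 2 2 2
0 3 0 3 2
3 0 2 2 1
2 2 0 0 3
0 1 3 0 0
9) 0 2 2 2 2
0 3 0 3 3
3 0 2 2 1
2 2 0 0 3
0 1 3 0 0
10) 0 2 2 3 3
0 3 1 0 1
3 0 2 3 2
2 2 0 0 3
0 1 3 0 0
11) 0 2 2 3 3
0 3 1 0 2
3 0 2 3 2
2 2 0 0 3
0 1 3 0 0
12) 0 2 2 3 3
0 3 1 0 3
3 0 2 3 2
2 2 0 0 3
0 1 3 0 0
13) 0 2 3 0 1
0 3 1 2 1
3 0 2 3 3
2 2 0 0 3
0 1 3 0 0
14) 0 2 3 0 1
0 3 1 2 2
3 0 2 3 3
2 2 0 0 3
0 1 3 0 0
15) 0 2 3 0 1
0 3 1 2 3
3 0 2 3 3
2 2 0 0 3
0 1 3 0 0
16) 0 2 3 1 2
0 3 2 0 2
3 0 3 1 2
2 2 0 2 0
0 1 3 0 1
17) 0 2 3 1 2
0 3 2 0 3
3 0 3 1 2
2 2 0 2 0
0 1 3 0 1

0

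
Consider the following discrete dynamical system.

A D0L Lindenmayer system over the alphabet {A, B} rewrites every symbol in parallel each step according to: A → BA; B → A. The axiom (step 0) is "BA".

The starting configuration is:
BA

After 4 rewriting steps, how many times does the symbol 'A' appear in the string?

[0] BA
[1] ABA
[2] BAABA
[3] ABABAABA
[4] BAABAABABAABA

8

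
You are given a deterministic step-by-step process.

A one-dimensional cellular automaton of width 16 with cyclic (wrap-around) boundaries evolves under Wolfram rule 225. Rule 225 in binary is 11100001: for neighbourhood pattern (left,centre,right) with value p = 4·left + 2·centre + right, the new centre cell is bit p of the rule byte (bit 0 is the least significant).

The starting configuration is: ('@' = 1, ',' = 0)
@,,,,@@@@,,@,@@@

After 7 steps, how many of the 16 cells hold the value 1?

t=0: @,,,,@@@@,,@,@@@
t=1: @,@@,,@@@,,,@,@@
t=2: @@,@,,,@@,@,,@,@
t=3: @@@,,@,,@@,,,,@,
t=4: ,@@,,,,,,@,@@,,@
t=5: @,@,@@@@,,@,@,,,
t=6: ,@,@,@@@,,,@,,@,
t=7: ,,@,@,@@,@,,,,,,

5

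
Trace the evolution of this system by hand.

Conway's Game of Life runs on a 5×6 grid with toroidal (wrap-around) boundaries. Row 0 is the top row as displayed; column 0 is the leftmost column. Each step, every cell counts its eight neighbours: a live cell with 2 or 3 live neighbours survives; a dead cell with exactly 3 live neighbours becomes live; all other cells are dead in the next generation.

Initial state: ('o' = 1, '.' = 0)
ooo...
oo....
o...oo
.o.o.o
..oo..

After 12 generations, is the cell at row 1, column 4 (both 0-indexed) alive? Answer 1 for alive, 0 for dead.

1

gen 0: ooo...
oo....
o...oo
.o.o.o
..oo..
gen 1: o..o..
..o...
..o.o.
.o.o.o
...oo.
gen 2: ..ooo.
.oo...
.oo.o.
.....o
o..o.o
gen 3: o...oo
....o.
oooo..
.ooo.o
o.oo.o
gen 4: oo....
..o.o.
o....o
.....o
......
gen 5: .o....
......
o...oo
o....o
o.....
gen 6: ......
o....o
o...o.
.o..o.
oo...o
gen 7: .o....
o....o
oo..o.
.o..o.
oo...o
gen 8: .o....
.....o
.o..o.
..o.o.
.oo..o
gen 9: .oo...
o.....
...ooo
o.o.oo
oooo..
gen 10: ...o..
oooooo
.o.o..
......
....o.
gen 11: oo....
oo...o
.o.o.o
......
......
gen 12: .o...o
....oo
.oo.oo
......
......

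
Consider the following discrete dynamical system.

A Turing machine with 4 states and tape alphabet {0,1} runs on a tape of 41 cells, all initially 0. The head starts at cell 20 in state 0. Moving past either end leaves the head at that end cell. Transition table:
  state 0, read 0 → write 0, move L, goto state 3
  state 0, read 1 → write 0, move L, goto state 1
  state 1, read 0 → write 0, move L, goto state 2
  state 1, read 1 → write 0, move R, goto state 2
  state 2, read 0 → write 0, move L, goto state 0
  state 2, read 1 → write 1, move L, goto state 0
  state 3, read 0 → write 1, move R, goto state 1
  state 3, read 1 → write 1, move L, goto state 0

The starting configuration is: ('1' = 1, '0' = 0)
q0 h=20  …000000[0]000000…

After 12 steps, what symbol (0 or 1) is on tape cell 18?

step 0: q0 h=20  …000000[0]000000…
step 1: q3 h=19  …000000[0]000000…
step 2: q1 h=20  …000001[0]000000…
step 3: q2 h=19  …000000[1]000000…
step 4: q0 h=18  …000000[0]100000…
step 5: q3 h=17  …000000[0]010000…
step 6: q1 h=18  …000001[0]100000…
step 7: q2 h=17  …000000[1]010000…
step 8: q0 h=16  …000000[0]101000…
step 9: q3 h=15  …000000[0]010100…
step 10: q1 h=16  …000001[0]101000…
step 11: q2 h=15  …000000[1]010100…
step 12: q0 h=14  …000000[0]101010…

0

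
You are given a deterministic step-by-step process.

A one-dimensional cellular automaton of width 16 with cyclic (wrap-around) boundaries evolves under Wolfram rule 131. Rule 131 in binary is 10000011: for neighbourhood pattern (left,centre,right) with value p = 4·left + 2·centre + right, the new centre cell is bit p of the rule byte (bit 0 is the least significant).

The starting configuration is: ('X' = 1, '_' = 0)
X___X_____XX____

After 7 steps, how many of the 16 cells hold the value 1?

10

t=0: X___X_____XX____
t=1: __XX__XXXX___XXX
t=2: _X___X_XX__XX_X_
t=3: X__XX_____X_____
t=4: __X___XXXX__XXXX
t=5: _X__XX_XX__X_XX_
t=6: X__X______X_____
t=7: __X__XXXXX__XXXX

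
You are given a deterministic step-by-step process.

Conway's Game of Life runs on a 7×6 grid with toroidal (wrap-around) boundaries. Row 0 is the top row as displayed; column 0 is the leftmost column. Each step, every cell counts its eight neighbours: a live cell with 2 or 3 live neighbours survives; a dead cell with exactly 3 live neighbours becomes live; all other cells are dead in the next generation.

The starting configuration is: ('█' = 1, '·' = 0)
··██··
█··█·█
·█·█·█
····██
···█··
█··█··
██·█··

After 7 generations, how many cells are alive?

t=0: ··██··
█··█·█
·█·█·█
····██
···█··
█··█··
██·█··
t=1: ···█·█
██·█·█
··██··
█·██·█
···█·█
██·██·
██·██·
t=2: ···█··
██·█·█
······
██···█
······
·█····
·█····
t=3: ·█··█·
█·█·█·
··█·█·
█·····
·█····
······
··█···
t=4: ·██··█
··█·█·
······
·█····
······
······
······
t=5: ·███··
·███··
······
······
······
······
······
t=6: ·█·█··
·█·█··
··█···
······
······
······
··█···
t=7: ·█·█··
·█·█··
··█···
······
······
······
··█···

6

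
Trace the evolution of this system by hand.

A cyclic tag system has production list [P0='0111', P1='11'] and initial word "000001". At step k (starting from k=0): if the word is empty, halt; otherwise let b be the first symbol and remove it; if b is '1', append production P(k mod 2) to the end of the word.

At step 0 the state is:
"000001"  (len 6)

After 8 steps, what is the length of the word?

k=0  "000001"  (len 6)
k=1  "00001"  (len 5)
k=2  "0001"  (len 4)
k=3  "001"  (len 3)
k=4  "01"  (len 2)
k=5  "1"  (len 1)
k=6  "11"  (len 2)
k=7  "10111"  (len 5)
k=8  "011111"  (len 6)

6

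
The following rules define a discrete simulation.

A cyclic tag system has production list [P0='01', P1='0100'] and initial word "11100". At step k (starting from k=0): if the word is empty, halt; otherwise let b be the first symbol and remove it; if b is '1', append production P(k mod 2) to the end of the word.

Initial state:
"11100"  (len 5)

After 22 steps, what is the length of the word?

5

[0] "11100"  (len 5)
[1] "110001"  (len 6)
[2] "100010100"  (len 9)
[3] "0001010001"  (len 10)
[4] "001010001"  (len 9)
[5] "01010001"  (len 8)
[6] "1010001"  (len 7)
[7] "01000101"  (len 8)
[8] "1000101"  (len 7)
[9] "00010101"  (len 8)
[10] "0010101"  (len 7)
[11] "010101"  (len 6)
[12] "10101"  (len 5)
[13] "010101"  (len 6)
[14] "10101"  (len 5)
[15] "010101"  (len 6)
[16] "10101"  (len 5)
[17] "010101"  (len 6)
[18] "10101"  (len 5)
[19] "010101"  (len 6)
[20] "10101"  (len 5)
[21] "010101"  (len 6)
[22] "10101"  (len 5)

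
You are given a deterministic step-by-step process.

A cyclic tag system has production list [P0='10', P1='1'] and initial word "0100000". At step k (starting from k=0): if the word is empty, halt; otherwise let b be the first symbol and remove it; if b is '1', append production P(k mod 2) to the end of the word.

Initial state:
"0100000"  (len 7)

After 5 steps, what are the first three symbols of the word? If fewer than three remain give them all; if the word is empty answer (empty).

001

t=0: "0100000"  (len 7)
t=1: "100000"  (len 6)
t=2: "000001"  (len 6)
t=3: "00001"  (len 5)
t=4: "0001"  (len 4)
t=5: "001"  (len 3)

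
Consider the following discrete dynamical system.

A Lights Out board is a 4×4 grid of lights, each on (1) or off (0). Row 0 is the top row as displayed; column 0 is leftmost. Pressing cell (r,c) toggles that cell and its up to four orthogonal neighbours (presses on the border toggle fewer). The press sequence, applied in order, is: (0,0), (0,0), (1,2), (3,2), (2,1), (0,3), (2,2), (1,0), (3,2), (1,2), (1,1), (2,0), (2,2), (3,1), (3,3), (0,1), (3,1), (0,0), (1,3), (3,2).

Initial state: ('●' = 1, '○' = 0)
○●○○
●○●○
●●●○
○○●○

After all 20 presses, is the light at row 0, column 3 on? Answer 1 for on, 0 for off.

0

t=0: ○●○○
●○●○
●●●○
○○●○
t=1: ●○○○
○○●○
●●●○
○○●○
t=2: ○●○○
●○●○
●●●○
○○●○
t=3: ○●●○
●●○●
●●○○
○○●○
t=4: ○●●○
●●○●
●●●○
○●○●
t=5: ○●●○
●○○●
○○○○
○○○●
t=6: ○●○●
●○○○
○○○○
○○○●
t=7: ○●○●
●○●○
○●●●
○○●●
t=8: ●●○●
○●●○
●●●●
○○●●
t=9: ●●○●
○●●○
●●○●
○●○○
t=10: ●●●●
○○○●
●●●●
○●○○
t=11: ●○●●
●●●●
●○●●
○●○○
t=12: ●○●●
○●●●
○●●●
●●○○
t=13: ●○●●
○●○●
○○○○
●●●○
t=14: ●○●●
○●○●
○●○○
○○○○
t=15: ●○●●
○●○●
○●○●
○○●●
t=16: ○●○●
○○○●
○●○●
○○●●
t=17: ○●○●
○○○●
○○○●
●●○●
t=18: ●○○●
●○○●
○○○●
●●○●
t=19: ●○○○
●○●○
○○○○
●●○●
t=20: ●○○○
●○●○
○○●○
●○●○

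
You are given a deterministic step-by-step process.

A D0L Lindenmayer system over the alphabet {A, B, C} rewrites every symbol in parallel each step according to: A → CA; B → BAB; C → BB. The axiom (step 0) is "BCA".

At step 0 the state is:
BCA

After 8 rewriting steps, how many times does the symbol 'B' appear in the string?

[0] BCA
[1] BABBBCA
[2] BABCABABBABBABBBCA
[3] BABCABABBBCABABCABABBABCABABBABCABABBABBABBBCA
[4] BABCABABBBCABABCABABBABBABBBCABABCABABBBCABABCABABBABCABABBBCABABCABABBABCABABBBCABABCABABBABCABABBABCABABBABBABBBCA
[5] BABCABABBBCABABCABABBABBABBBCABABCABABBBCABABCABABBABCABAB…BBCABABCABABBABCABABBBCABABCABABBABCABABBABCABABBABBABBBCA  (len 292)
[6] BABCABABBBCABABCABABBABBABBBCABABCABABBBCABABCABABBABCABAB…BBCABABCABABBABCABABBBCABABCABABBABCABABBABCABABBABBABBBCA  (len 736)
[7] BABCABABBBCABABCABABBABBABBBCABABCABABBBCABABCABABBABCABAB…BBCABABCABABBABCABABBBCABABCABABBABCABABBABCABABBABBABBBCA  (len 1856)
[8] BABCABABBBCABABCABABBABBABBBCABABCABABBBCABABCABABBABCABAB…BBCABABCABABBABCABABBBCABABCABABBABCABABBABCABABBABBABBBCA  (len 4680)

2440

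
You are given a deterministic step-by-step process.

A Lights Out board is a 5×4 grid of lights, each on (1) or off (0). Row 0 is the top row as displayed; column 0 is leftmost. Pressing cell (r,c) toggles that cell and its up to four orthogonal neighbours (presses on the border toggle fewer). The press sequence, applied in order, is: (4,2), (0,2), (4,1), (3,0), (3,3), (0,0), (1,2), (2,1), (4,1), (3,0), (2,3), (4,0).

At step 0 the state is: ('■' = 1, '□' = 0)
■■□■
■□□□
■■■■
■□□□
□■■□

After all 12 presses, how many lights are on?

5

t=0: ■■□■
■□□□
■■■■
■□□□
□■■□
t=1: ■■□■
■□□□
■■■■
■□■□
□□□■
t=2: ■□■□
■□■□
■■■■
■□■□
□□□■
t=3: ■□■□
■□■□
■■■■
■■■□
■■■■
t=4: ■□■□
■□■□
□■■■
□□■□
□■■■
t=5: ■□■□
■□■□
□■■□
□□□■
□■■□
t=6: □■■□
□□■□
□■■□
□□□■
□■■□
t=7: □■□□
□■□■
□■□□
□□□■
□■■□
t=8: □■□□
□□□■
■□■□
□■□■
□■■□
t=9: □■□□
□□□■
■□■□
□□□■
■□□□
t=10: □■□□
□□□■
□□■□
■■□■
□□□□
t=11: □■□□
□□□□
□□□■
■■□□
□□□□
t=12: □■□□
□□□□
□□□■
□■□□
■■□□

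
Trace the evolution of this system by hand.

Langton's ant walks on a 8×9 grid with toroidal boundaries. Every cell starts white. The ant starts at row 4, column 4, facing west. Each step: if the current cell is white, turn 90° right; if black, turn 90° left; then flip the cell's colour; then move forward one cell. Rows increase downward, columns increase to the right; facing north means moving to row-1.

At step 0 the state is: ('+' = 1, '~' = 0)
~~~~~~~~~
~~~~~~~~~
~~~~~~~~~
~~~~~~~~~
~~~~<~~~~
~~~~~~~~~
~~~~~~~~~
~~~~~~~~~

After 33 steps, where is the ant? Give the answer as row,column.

5,6

step 0: ~~~~~~~~~
~~~~~~~~~
~~~~~~~~~
~~~~~~~~~
~~~~<~~~~
~~~~~~~~~
~~~~~~~~~
~~~~~~~~~
step 1: ~~~~~~~~~
~~~~~~~~~
~~~~~~~~~
~~~~^~~~~
~~~~+~~~~
~~~~~~~~~
~~~~~~~~~
~~~~~~~~~
step 2: ~~~~~~~~~
~~~~~~~~~
~~~~~~~~~
~~~~+>~~~
~~~~+~~~~
~~~~~~~~~
~~~~~~~~~
~~~~~~~~~
step 3: ~~~~~~~~~
~~~~~~~~~
~~~~~~~~~
~~~~++~~~
~~~~+v~~~
~~~~~~~~~
~~~~~~~~~
~~~~~~~~~
step 4: ~~~~~~~~~
~~~~~~~~~
~~~~~~~~~
~~~~++~~~
~~~~<+~~~
~~~~~~~~~
~~~~~~~~~
~~~~~~~~~
step 5: ~~~~~~~~~
~~~~~~~~~
~~~~~~~~~
~~~~++~~~
~~~~~+~~~
~~~~v~~~~
~~~~~~~~~
~~~~~~~~~
step 6: ~~~~~~~~~
~~~~~~~~~
~~~~~~~~~
~~~~++~~~
~~~~~+~~~
~~~<+~~~~
~~~~~~~~~
~~~~~~~~~
step 7: ~~~~~~~~~
~~~~~~~~~
~~~~~~~~~
~~~~++~~~
~~~^~+~~~
~~~++~~~~
~~~~~~~~~
~~~~~~~~~
step 8: ~~~~~~~~~
~~~~~~~~~
~~~~~~~~~
~~~~++~~~
~~~+>+~~~
~~~++~~~~
~~~~~~~~~
~~~~~~~~~
step 9: ~~~~~~~~~
~~~~~~~~~
~~~~~~~~~
~~~~++~~~
~~~+++~~~
~~~+v~~~~
~~~~~~~~~
~~~~~~~~~
step 10: ~~~~~~~~~
~~~~~~~~~
~~~~~~~~~
~~~~++~~~
~~~+++~~~
~~~+~>~~~
~~~~~~~~~
~~~~~~~~~
step 11: ~~~~~~~~~
~~~~~~~~~
~~~~~~~~~
~~~~++~~~
~~~+++~~~
~~~+~+~~~
~~~~~v~~~
~~~~~~~~~
step 12: ~~~~~~~~~
~~~~~~~~~
~~~~~~~~~
~~~~++~~~
~~~+++~~~
~~~+~+~~~
~~~~<+~~~
~~~~~~~~~
step 13: ~~~~~~~~~
~~~~~~~~~
~~~~~~~~~
~~~~++~~~
~~~+++~~~
~~~+^+~~~
~~~~++~~~
~~~~~~~~~
step 14: ~~~~~~~~~
~~~~~~~~~
~~~~~~~~~
~~~~++~~~
~~~+++~~~
~~~++>~~~
~~~~++~~~
~~~~~~~~~
step 15: ~~~~~~~~~
~~~~~~~~~
~~~~~~~~~
~~~~++~~~
~~~++^~~~
~~~++~~~~
~~~~++~~~
~~~~~~~~~
step 16: ~~~~~~~~~
~~~~~~~~~
~~~~~~~~~
~~~~++~~~
~~~+<~~~~
~~~++~~~~
~~~~++~~~
~~~~~~~~~
step 17: ~~~~~~~~~
~~~~~~~~~
~~~~~~~~~
~~~~++~~~
~~~+~~~~~
~~~+v~~~~
~~~~++~~~
~~~~~~~~~
step 18: ~~~~~~~~~
~~~~~~~~~
~~~~~~~~~
~~~~++~~~
~~~+~~~~~
~~~+~>~~~
~~~~++~~~
~~~~~~~~~
step 19: ~~~~~~~~~
~~~~~~~~~
~~~~~~~~~
~~~~++~~~
~~~+~~~~~
~~~+~+~~~
~~~~+v~~~
~~~~~~~~~
step 20: ~~~~~~~~~
~~~~~~~~~
~~~~~~~~~
~~~~++~~~
~~~+~~~~~
~~~+~+~~~
~~~~+~>~~
~~~~~~~~~
step 21: ~~~~~~~~~
~~~~~~~~~
~~~~~~~~~
~~~~++~~~
~~~+~~~~~
~~~+~+~~~
~~~~+~+~~
~~~~~~v~~
step 22: ~~~~~~~~~
~~~~~~~~~
~~~~~~~~~
~~~~++~~~
~~~+~~~~~
~~~+~+~~~
~~~~+~+~~
~~~~~<+~~
step 23: ~~~~~~~~~
~~~~~~~~~
~~~~~~~~~
~~~~++~~~
~~~+~~~~~
~~~+~+~~~
~~~~+^+~~
~~~~~++~~
step 24: ~~~~~~~~~
~~~~~~~~~
~~~~~~~~~
~~~~++~~~
~~~+~~~~~
~~~+~+~~~
~~~~++>~~
~~~~~++~~
step 25: ~~~~~~~~~
~~~~~~~~~
~~~~~~~~~
~~~~++~~~
~~~+~~~~~
~~~+~+^~~
~~~~++~~~
~~~~~++~~
step 26: ~~~~~~~~~
~~~~~~~~~
~~~~~~~~~
~~~~++~~~
~~~+~~~~~
~~~+~++>~
~~~~++~~~
~~~~~++~~
step 27: ~~~~~~~~~
~~~~~~~~~
~~~~~~~~~
~~~~++~~~
~~~+~~~~~
~~~+~+++~
~~~~++~v~
~~~~~++~~
step 28: ~~~~~~~~~
~~~~~~~~~
~~~~~~~~~
~~~~++~~~
~~~+~~~~~
~~~+~+++~
~~~~++<+~
~~~~~++~~
step 29: ~~~~~~~~~
~~~~~~~~~
~~~~~~~~~
~~~~++~~~
~~~+~~~~~
~~~+~+^+~
~~~~++++~
~~~~~++~~
step 30: ~~~~~~~~~
~~~~~~~~~
~~~~~~~~~
~~~~++~~~
~~~+~~~~~
~~~+~<~+~
~~~~++++~
~~~~~++~~
step 31: ~~~~~~~~~
~~~~~~~~~
~~~~~~~~~
~~~~++~~~
~~~+~~~~~
~~~+~~~+~
~~~~+v++~
~~~~~++~~
step 32: ~~~~~~~~~
~~~~~~~~~
~~~~~~~~~
~~~~++~~~
~~~+~~~~~
~~~+~~~+~
~~~~+~>+~
~~~~~++~~
step 33: ~~~~~~~~~
~~~~~~~~~
~~~~~~~~~
~~~~++~~~
~~~+~~~~~
~~~+~~^+~
~~~~+~~+~
~~~~~++~~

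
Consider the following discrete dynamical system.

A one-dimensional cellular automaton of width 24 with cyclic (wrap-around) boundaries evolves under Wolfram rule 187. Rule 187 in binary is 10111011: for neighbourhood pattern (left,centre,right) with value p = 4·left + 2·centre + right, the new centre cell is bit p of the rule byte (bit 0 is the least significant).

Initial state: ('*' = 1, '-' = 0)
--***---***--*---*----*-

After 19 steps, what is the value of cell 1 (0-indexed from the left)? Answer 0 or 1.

t=0: --***---***--*---*----*-
t=1: ****-*****-**-***-****-*
t=2: ***-*****-**-***-****-**
t=3: **-*****-**-***-****-***
t=4: *-*****-**-***-****-****
t=5: -*****-**-***-****-*****
t=6: *****-**-***-****-*****-
t=7: ****-**-***-****-*****-*
t=8: ***-**-***-****-*****-**
t=9: **-**-***-****-*****-***
t=10: *-**-***-****-*****-****
t=11: -**-***-****-*****-*****
t=12: **-***-****-*****-*****-
t=13: *-***-****-*****-*****-*
t=14: -***-****-*****-*****-**
t=15: ***-****-*****-*****-**-
t=16: **-****-*****-*****-**-*
t=17: *-****-*****-*****-**-**
t=18: -****-*****-*****-**-***
t=19: ****-*****-*****-**-***-

1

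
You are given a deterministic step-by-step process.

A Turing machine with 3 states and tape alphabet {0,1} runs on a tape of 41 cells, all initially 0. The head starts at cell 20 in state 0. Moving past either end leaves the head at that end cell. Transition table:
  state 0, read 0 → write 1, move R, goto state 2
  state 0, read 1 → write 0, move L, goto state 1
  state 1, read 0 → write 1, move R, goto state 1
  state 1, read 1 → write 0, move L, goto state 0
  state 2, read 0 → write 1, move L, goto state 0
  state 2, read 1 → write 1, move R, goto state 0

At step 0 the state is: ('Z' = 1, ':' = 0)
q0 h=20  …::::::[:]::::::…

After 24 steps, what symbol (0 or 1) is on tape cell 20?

0) q0 h=20  …::::::[:]::::::…
1) q2 h=21  …:::::Z[:]::::::…
2) q0 h=20  …::::::[Z]Z:::::…
3) q1 h=19  …::::::[:]:Z::::…
4) q1 h=20  …:::::Z[:]Z:::::…
5) q1 h=21  …::::ZZ[Z]::::::…
6) q0 h=20  …:::::Z[Z]::::::…
7) q1 h=19  …::::::[Z]::::::…
8) q0 h=18  …::::::[:]::::::…
9) q2 h=19  …:::::Z[:]::::::…
10) q0 h=18  …::::::[Z]Z:::::…
11) q1 h=17  …::::::[:]:Z::::…
12) q1 h=18  …:::::Z[:]Z:::::…
13) q1 h=19  …::::ZZ[Z]::::::…
14) q0 h=18  …:::::Z[Z]::::::…
15) q1 h=17  …::::::[Z]::::::…
16) q0 h=16  …::::::[:]::::::…
17) q2 h=17  …:::::Z[:]::::::…
18) q0 h=16  …::::::[Z]Z:::::…
19) q1 h=15  …::::::[:]:Z::::…
20) q1 h=16  …:::::Z[:]Z:::::…
21) q1 h=17  …::::ZZ[Z]::::::…
22) q0 h=16  …:::::Z[Z]::::::…
23) q1 h=15  …::::::[Z]::::::…
24) q0 h=14  …::::::[:]::::::…

0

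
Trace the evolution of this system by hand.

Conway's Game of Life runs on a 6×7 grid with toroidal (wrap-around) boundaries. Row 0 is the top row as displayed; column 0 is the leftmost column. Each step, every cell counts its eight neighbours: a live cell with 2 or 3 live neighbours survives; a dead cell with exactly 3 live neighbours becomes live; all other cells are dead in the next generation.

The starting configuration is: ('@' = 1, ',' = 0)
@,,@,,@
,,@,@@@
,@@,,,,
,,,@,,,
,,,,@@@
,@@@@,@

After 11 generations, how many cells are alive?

36

[0] @,,@,,@
,,@,@@@
,@@,,,,
,,,@,,,
,,,,@@@
,@@@@,@
[1] ,,,,,,,
,,@,@@@
,@@,@@,
,,@@@@,
@,,,,,@
,@@,,,,
[2] ,@@@,@,
,@@,@,@
,@,,,,,
@,@,,,,
@,,,@@@
@@,,,,,
[3] ,,,@@@@
,,,,@@,
,,,@,,,
@,,,,@,
,,,,,@,
,,,@,,,
[4] ,,,@,,@
,,,,,,@
,,,,,@@
,,,,@,@
,,,,@,@
,,,@,,@
[5] @,,,,@@
@,,,,,@
@,,,,,@
@,,,@,@
@,,@@,@
@,,@@,@
[6] ,@,,@,,
,@,,,,,
,@,,,,,
,@,@@,,
,@,,,,,
,@,@,,,
[7] @@,,,,,
@@@,,,,
@@,,,,,
@@,,,,,
@@,@@,,
@@,,,,,
[8] ,,,,,,@
,,@,,,@
,,,,,,@
,,,,,,@
,,,,,,@
,,,,,,@
[9] @,,,,@@
@,,,,@@
@,,,,@@
@,,,,@@
@,,,,@@
@,,,,@@
[10] ,@,,@,,
,@,,@,,
,@,,@,,
,@,,@,,
,@,,@,,
,@,,@,,
[11] @@@@@@,
@@@@@@,
@@@@@@,
@@@@@@,
@@@@@@,
@@@@@@,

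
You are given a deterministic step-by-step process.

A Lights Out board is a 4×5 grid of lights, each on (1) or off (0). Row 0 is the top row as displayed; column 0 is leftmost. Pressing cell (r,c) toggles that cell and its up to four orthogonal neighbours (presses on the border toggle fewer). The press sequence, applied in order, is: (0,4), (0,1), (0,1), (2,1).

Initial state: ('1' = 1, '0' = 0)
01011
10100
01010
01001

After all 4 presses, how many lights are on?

step 0: 01011
10100
01010
01001
step 1: 01000
10101
01010
01001
step 2: 10100
11101
01010
01001
step 3: 01000
10101
01010
01001
step 4: 01000
11101
10110
00001

9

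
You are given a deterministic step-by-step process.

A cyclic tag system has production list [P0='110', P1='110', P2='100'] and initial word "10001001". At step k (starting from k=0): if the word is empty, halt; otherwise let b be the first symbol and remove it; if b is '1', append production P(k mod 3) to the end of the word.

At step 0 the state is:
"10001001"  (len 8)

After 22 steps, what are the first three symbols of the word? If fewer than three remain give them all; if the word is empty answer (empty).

010

step 0: "10001001"  (len 8)
step 1: "0001001110"  (len 10)
step 2: "001001110"  (len 9)
step 3: "01001110"  (len 8)
step 4: "1001110"  (len 7)
step 5: "001110110"  (len 9)
step 6: "01110110"  (len 8)
step 7: "1110110"  (len 7)
step 8: "110110110"  (len 9)
step 9: "10110110100"  (len 11)
step 10: "0110110100110"  (len 13)
step 11: "110110100110"  (len 12)
step 12: "10110100110100"  (len 14)
step 13: "0110100110100110"  (len 16)
step 14: "110100110100110"  (len 15)
step 15: "10100110100110100"  (len 17)
step 16: "0100110100110100110"  (len 19)
step 17: "100110100110100110"  (len 18)
step 18: "00110100110100110100"  (len 20)
step 19: "0110100110100110100"  (len 19)
step 20: "110100110100110100"  (len 18)
step 21: "10100110100110100100"  (len 20)
step 22: "0100110100110100100110"  (len 22)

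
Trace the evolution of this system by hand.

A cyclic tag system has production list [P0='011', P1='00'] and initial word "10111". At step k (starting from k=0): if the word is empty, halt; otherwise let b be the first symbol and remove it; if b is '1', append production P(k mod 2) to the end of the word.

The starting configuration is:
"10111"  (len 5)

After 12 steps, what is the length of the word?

14

k=0  "10111"  (len 5)
k=1  "0111011"  (len 7)
k=2  "111011"  (len 6)
k=3  "11011011"  (len 8)
k=4  "101101100"  (len 9)
k=5  "01101100011"  (len 11)
k=6  "1101100011"  (len 10)
k=7  "101100011011"  (len 12)
k=8  "0110001101100"  (len 13)
k=9  "110001101100"  (len 12)
k=10  "1000110110000"  (len 13)
k=11  "000110110000011"  (len 15)
k=12  "00110110000011"  (len 14)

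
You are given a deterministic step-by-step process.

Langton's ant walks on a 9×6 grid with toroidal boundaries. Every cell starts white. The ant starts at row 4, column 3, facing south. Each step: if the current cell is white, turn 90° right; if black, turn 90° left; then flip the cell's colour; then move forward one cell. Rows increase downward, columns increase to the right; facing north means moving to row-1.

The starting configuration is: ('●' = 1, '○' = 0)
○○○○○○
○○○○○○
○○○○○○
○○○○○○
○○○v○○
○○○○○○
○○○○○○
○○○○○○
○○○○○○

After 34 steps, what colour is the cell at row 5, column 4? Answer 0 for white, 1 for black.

1

t=0: ○○○○○○
○○○○○○
○○○○○○
○○○○○○
○○○v○○
○○○○○○
○○○○○○
○○○○○○
○○○○○○
t=1: ○○○○○○
○○○○○○
○○○○○○
○○○○○○
○○<●○○
○○○○○○
○○○○○○
○○○○○○
○○○○○○
t=2: ○○○○○○
○○○○○○
○○○○○○
○○^○○○
○○●●○○
○○○○○○
○○○○○○
○○○○○○
○○○○○○
t=3: ○○○○○○
○○○○○○
○○○○○○
○○●>○○
○○●●○○
○○○○○○
○○○○○○
○○○○○○
○○○○○○
t=4: ○○○○○○
○○○○○○
○○○○○○
○○●●○○
○○●v○○
○○○○○○
○○○○○○
○○○○○○
○○○○○○
t=5: ○○○○○○
○○○○○○
○○○○○○
○○●●○○
○○●○>○
○○○○○○
○○○○○○
○○○○○○
○○○○○○
t=6: ○○○○○○
○○○○○○
○○○○○○
○○●●○○
○○●○●○
○○○○v○
○○○○○○
○○○○○○
○○○○○○
t=7: ○○○○○○
○○○○○○
○○○○○○
○○●●○○
○○●○●○
○○○<●○
○○○○○○
○○○○○○
○○○○○○
t=8: ○○○○○○
○○○○○○
○○○○○○
○○●●○○
○○●^●○
○○○●●○
○○○○○○
○○○○○○
○○○○○○
t=9: ○○○○○○
○○○○○○
○○○○○○
○○●●○○
○○●●>○
○○○●●○
○○○○○○
○○○○○○
○○○○○○
t=10: ○○○○○○
○○○○○○
○○○○○○
○○●●^○
○○●●○○
○○○●●○
○○○○○○
○○○○○○
○○○○○○
t=11: ○○○○○○
○○○○○○
○○○○○○
○○●●●>
○○●●○○
○○○●●○
○○○○○○
○○○○○○
○○○○○○
t=12: ○○○○○○
○○○○○○
○○○○○○
○○●●●●
○○●●○v
○○○●●○
○○○○○○
○○○○○○
○○○○○○
t=13: ○○○○○○
○○○○○○
○○○○○○
○○●●●●
○○●●<●
○○○●●○
○○○○○○
○○○○○○
○○○○○○
t=14: ○○○○○○
○○○○○○
○○○○○○
○○●●^●
○○●●●●
○○○●●○
○○○○○○
○○○○○○
○○○○○○
t=15: ○○○○○○
○○○○○○
○○○○○○
○○●<○●
○○●●●●
○○○●●○
○○○○○○
○○○○○○
○○○○○○
t=16: ○○○○○○
○○○○○○
○○○○○○
○○●○○●
○○●v●●
○○○●●○
○○○○○○
○○○○○○
○○○○○○
t=17: ○○○○○○
○○○○○○
○○○○○○
○○●○○●
○○●○>●
○○○●●○
○○○○○○
○○○○○○
○○○○○○
t=18: ○○○○○○
○○○○○○
○○○○○○
○○●○^●
○○●○○●
○○○●●○
○○○○○○
○○○○○○
○○○○○○
t=19: ○○○○○○
○○○○○○
○○○○○○
○○●○●>
○○●○○●
○○○●●○
○○○○○○
○○○○○○
○○○○○○
t=20: ○○○○○○
○○○○○○
○○○○○^
○○●○●○
○○●○○●
○○○●●○
○○○○○○
○○○○○○
○○○○○○
t=21: ○○○○○○
○○○○○○
>○○○○●
○○●○●○
○○●○○●
○○○●●○
○○○○○○
○○○○○○
○○○○○○
t=22: ○○○○○○
○○○○○○
●○○○○●
v○●○●○
○○●○○●
○○○●●○
○○○○○○
○○○○○○
○○○○○○
t=23: ○○○○○○
○○○○○○
●○○○○●
●○●○●<
○○●○○●
○○○●●○
○○○○○○
○○○○○○
○○○○○○
t=24: ○○○○○○
○○○○○○
●○○○○^
●○●○●●
○○●○○●
○○○●●○
○○○○○○
○○○○○○
○○○○○○
t=25: ○○○○○○
○○○○○○
●○○○<○
●○●○●●
○○●○○●
○○○●●○
○○○○○○
○○○○○○
○○○○○○
t=26: ○○○○○○
○○○○^○
●○○○●○
●○●○●●
○○●○○●
○○○●●○
○○○○○○
○○○○○○
○○○○○○
t=27: ○○○○○○
○○○○●>
●○○○●○
●○●○●●
○○●○○●
○○○●●○
○○○○○○
○○○○○○
○○○○○○
t=28: ○○○○○○
○○○○●●
●○○○●v
●○●○●●
○○●○○●
○○○●●○
○○○○○○
○○○○○○
○○○○○○
t=29: ○○○○○○
○○○○●●
●○○○<●
●○●○●●
○○●○○●
○○○●●○
○○○○○○
○○○○○○
○○○○○○
t=30: ○○○○○○
○○○○●●
●○○○○●
●○●○v●
○○●○○●
○○○●●○
○○○○○○
○○○○○○
○○○○○○
t=31: ○○○○○○
○○○○●●
●○○○○●
●○●○○>
○○●○○●
○○○●●○
○○○○○○
○○○○○○
○○○○○○
t=32: ○○○○○○
○○○○●●
●○○○○^
●○●○○○
○○●○○●
○○○●●○
○○○○○○
○○○○○○
○○○○○○
t=33: ○○○○○○
○○○○●●
●○○○<○
●○●○○○
○○●○○●
○○○●●○
○○○○○○
○○○○○○
○○○○○○
t=34: ○○○○○○
○○○○^●
●○○○●○
●○●○○○
○○●○○●
○○○●●○
○○○○○○
○○○○○○
○○○○○○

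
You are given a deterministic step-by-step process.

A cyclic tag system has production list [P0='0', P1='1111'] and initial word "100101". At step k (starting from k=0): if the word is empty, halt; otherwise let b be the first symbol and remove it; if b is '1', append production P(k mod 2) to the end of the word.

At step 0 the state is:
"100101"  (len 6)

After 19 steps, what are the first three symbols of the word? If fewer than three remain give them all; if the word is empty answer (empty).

k=0  "100101"  (len 6)
k=1  "001010"  (len 6)
k=2  "01010"  (len 5)
k=3  "1010"  (len 4)
k=4  "0101111"  (len 7)
k=5  "101111"  (len 6)
k=6  "011111111"  (len 9)
k=7  "11111111"  (len 8)
k=8  "11111111111"  (len 11)
k=9  "11111111110"  (len 11)
k=10  "11111111101111"  (len 14)
k=11  "11111111011110"  (len 14)
k=12  "11111110111101111"  (len 17)
k=13  "11111101111011110"  (len 17)
k=14  "11111011110111101111"  (len 20)
k=15  "11110111101111011110"  (len 20)
k=16  "11101111011110111101111"  (len 23)
k=17  "11011110111101111011110"  (len 23)
k=18  "10111101111011110111101111"  (len 26)
k=19  "01111011110111101111011110"  (len 26)

011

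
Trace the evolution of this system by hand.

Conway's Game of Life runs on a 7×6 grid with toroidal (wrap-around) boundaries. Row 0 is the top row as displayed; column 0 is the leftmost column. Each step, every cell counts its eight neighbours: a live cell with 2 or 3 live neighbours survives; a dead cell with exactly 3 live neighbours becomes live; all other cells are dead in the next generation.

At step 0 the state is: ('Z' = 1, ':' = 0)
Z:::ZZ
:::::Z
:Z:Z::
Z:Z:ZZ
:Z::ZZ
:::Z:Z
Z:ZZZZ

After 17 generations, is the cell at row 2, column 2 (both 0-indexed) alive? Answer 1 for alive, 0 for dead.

gen 0: Z:::ZZ
:::::Z
:Z:Z::
Z:Z:ZZ
:Z::ZZ
:::Z:Z
Z:ZZZZ
gen 1: :Z::::
:::::Z
:ZZZ::
::Z:::
:ZZ:::
:Z::::
:ZZ:::
gen 2: ZZZ:::
ZZ::::
:ZZZ::
::::::
:ZZ:::
Z:::::
ZZZ:::
gen 3: :::::Z
:::Z::
ZZZ:::
:::Z::
:Z::::
Z:::::
::Z::Z
gen 4: ::::Z:
ZZZ:::
:ZZZ::
Z:::::
::::::
ZZ::::
Z::::Z
gen 5: ::::::
Z:::::
:::Z::
:ZZ:::
ZZ::::
ZZ:::Z
ZZ:::Z
gen 6: :Z:::Z
::::::
:ZZ:::
ZZZ:::
:::::Z
::Z:::
:Z:::Z
gen 7: ::::::
ZZZ:::
Z:Z:::
Z:Z:::
Z:Z:::
Z:::::
:ZZ:::
gen 8: Z:::::
Z:Z:::
Z:ZZ:Z
Z:ZZ:Z
Z::::Z
Z:Z:::
:Z::::
gen 9: Z:::::
Z:ZZ::
::::::
::ZZ::
::ZZZ:
Z::::Z
ZZ::::
gen 10: Z:Z::Z
:Z::::
:Z::::
::Z:Z:
:ZZ:ZZ
Z:ZZZZ
:Z::::
gen 11: Z:Z:::
:ZZ:::
:ZZ:::
Z:Z:ZZ
::::::
::::::
::::::
gen 12: ::Z:::
Z::Z::
:::::Z
Z:ZZ:Z
:::::Z
::::::
::::::
gen 13: ::::::
::::::
:ZZZ:Z
Z::::Z
Z:::ZZ
::::::
::::::
gen 14: ::::::
::Z:::
:ZZ:ZZ
::ZZ::
Z:::Z:
:::::Z
::::::
gen 15: ::::::
:ZZZ::
:Z::Z:
Z:Z:::
:::ZZZ
:::::Z
::::::
gen 16: ::Z:::
:ZZZ::
Z:::::
ZZZ:::
Z::ZZZ
:::::Z
::::::
gen 17: :ZZZ::
:ZZZ::
Z::Z::
::ZZZ:
::ZZZ:
Z::::Z
::::::

0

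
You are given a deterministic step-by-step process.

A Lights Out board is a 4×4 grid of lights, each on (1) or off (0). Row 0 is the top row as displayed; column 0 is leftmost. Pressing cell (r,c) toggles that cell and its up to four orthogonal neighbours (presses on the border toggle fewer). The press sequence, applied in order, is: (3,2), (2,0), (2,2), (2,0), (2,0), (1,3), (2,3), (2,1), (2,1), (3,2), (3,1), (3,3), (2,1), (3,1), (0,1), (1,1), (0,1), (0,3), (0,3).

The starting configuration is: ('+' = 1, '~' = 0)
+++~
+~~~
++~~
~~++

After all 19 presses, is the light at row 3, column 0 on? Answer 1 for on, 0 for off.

gen 0: +++~
+~~~
++~~
~~++
gen 1: +++~
+~~~
+++~
~+~~
gen 2: +++~
~~~~
~~+~
++~~
gen 3: +++~
~~+~
~+~+
+++~
gen 4: +++~
+~+~
+~~+
~++~
gen 5: +++~
~~+~
~+~+
+++~
gen 6: ++++
~~~+
~+~~
+++~
gen 7: ++++
~~~~
~+++
++++
gen 8: ++++
~+~~
+~~+
+~++
gen 9: ++++
~~~~
~+++
++++
gen 10: ++++
~~~~
~+~+
+~~~
gen 11: ++++
~~~~
~~~+
~++~
gen 12: ++++
~~~~
~~~~
~+~+
gen 13: ++++
~+~~
+++~
~~~+
gen 14: ++++
~+~~
+~+~
++++
gen 15: ~~~+
~~~~
+~+~
++++
gen 16: ~+~+
+++~
+++~
++++
gen 17: +~++
+~+~
+++~
++++
gen 18: +~~~
+~++
+++~
++++
gen 19: +~++
+~+~
+++~
++++

1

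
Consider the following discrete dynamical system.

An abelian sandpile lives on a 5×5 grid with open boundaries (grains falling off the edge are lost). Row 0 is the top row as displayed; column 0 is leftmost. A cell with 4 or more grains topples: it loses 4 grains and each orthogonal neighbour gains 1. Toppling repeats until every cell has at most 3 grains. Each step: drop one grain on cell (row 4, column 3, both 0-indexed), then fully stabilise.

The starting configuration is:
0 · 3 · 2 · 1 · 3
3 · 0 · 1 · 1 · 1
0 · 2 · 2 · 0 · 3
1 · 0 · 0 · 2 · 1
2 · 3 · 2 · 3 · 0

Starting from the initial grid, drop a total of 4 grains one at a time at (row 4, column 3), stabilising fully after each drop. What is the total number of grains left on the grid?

k=0  0 · 3 · 2 · 1 · 3
3 · 0 · 1 · 1 · 1
0 · 2 · 2 · 0 · 3
1 · 0 · 0 · 2 · 1
2 · 3 · 2 · 3 · 0
k=1  0 · 3 · 2 · 1 · 3
3 · 0 · 1 · 1 · 1
0 · 2 · 2 · 0 · 3
1 · 0 · 0 · 3 · 1
2 · 3 · 3 · 0 · 1
k=2  0 · 3 · 2 · 1 · 3
3 · 0 · 1 · 1 · 1
0 · 2 · 2 · 0 · 3
1 · 0 · 0 · 3 · 1
2 · 3 · 3 · 1 · 1
k=3  0 · 3 · 2 · 1 · 3
3 · 0 · 1 · 1 · 1
0 · 2 · 2 · 0 · 3
1 · 0 · 0 · 3 · 1
2 · 3 · 3 · 2 · 1
k=4  0 · 3 · 2 · 1 · 3
3 · 0 · 1 · 1 · 1
0 · 2 · 2 · 0 · 3
1 · 0 · 0 · 3 · 1
2 · 3 · 3 · 3 · 1

39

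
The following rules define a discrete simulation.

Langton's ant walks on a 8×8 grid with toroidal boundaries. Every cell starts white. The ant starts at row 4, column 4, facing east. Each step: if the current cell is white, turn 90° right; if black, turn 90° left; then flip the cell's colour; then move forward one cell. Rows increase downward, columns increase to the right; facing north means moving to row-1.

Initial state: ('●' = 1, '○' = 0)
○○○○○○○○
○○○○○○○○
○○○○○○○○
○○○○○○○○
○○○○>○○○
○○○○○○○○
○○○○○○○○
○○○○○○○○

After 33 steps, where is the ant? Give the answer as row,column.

3,2

0) ○○○○○○○○
○○○○○○○○
○○○○○○○○
○○○○○○○○
○○○○>○○○
○○○○○○○○
○○○○○○○○
○○○○○○○○
1) ○○○○○○○○
○○○○○○○○
○○○○○○○○
○○○○○○○○
○○○○●○○○
○○○○v○○○
○○○○○○○○
○○○○○○○○
2) ○○○○○○○○
○○○○○○○○
○○○○○○○○
○○○○○○○○
○○○○●○○○
○○○<●○○○
○○○○○○○○
○○○○○○○○
3) ○○○○○○○○
○○○○○○○○
○○○○○○○○
○○○○○○○○
○○○^●○○○
○○○●●○○○
○○○○○○○○
○○○○○○○○
4) ○○○○○○○○
○○○○○○○○
○○○○○○○○
○○○○○○○○
○○○●>○○○
○○○●●○○○
○○○○○○○○
○○○○○○○○
5) ○○○○○○○○
○○○○○○○○
○○○○○○○○
○○○○^○○○
○○○●○○○○
○○○●●○○○
○○○○○○○○
○○○○○○○○
6) ○○○○○○○○
○○○○○○○○
○○○○○○○○
○○○○●>○○
○○○●○○○○
○○○●●○○○
○○○○○○○○
○○○○○○○○
7) ○○○○○○○○
○○○○○○○○
○○○○○○○○
○○○○●●○○
○○○●○v○○
○○○●●○○○
○○○○○○○○
○○○○○○○○
8) ○○○○○○○○
○○○○○○○○
○○○○○○○○
○○○○●●○○
○○○●<●○○
○○○●●○○○
○○○○○○○○
○○○○○○○○
9) ○○○○○○○○
○○○○○○○○
○○○○○○○○
○○○○^●○○
○○○●●●○○
○○○●●○○○
○○○○○○○○
○○○○○○○○
10) ○○○○○○○○
○○○○○○○○
○○○○○○○○
○○○<○●○○
○○○●●●○○
○○○●●○○○
○○○○○○○○
○○○○○○○○
11) ○○○○○○○○
○○○○○○○○
○○○^○○○○
○○○●○●○○
○○○●●●○○
○○○●●○○○
○○○○○○○○
○○○○○○○○
12) ○○○○○○○○
○○○○○○○○
○○○●>○○○
○○○●○●○○
○○○●●●○○
○○○●●○○○
○○○○○○○○
○○○○○○○○
13) ○○○○○○○○
○○○○○○○○
○○○●●○○○
○○○●v●○○
○○○●●●○○
○○○●●○○○
○○○○○○○○
○○○○○○○○
14) ○○○○○○○○
○○○○○○○○
○○○●●○○○
○○○<●●○○
○○○●●●○○
○○○●●○○○
○○○○○○○○
○○○○○○○○
15) ○○○○○○○○
○○○○○○○○
○○○●●○○○
○○○○●●○○
○○○v●●○○
○○○●●○○○
○○○○○○○○
○○○○○○○○
16) ○○○○○○○○
○○○○○○○○
○○○●●○○○
○○○○●●○○
○○○○>●○○
○○○●●○○○
○○○○○○○○
○○○○○○○○
17) ○○○○○○○○
○○○○○○○○
○○○●●○○○
○○○○^●○○
○○○○○●○○
○○○●●○○○
○○○○○○○○
○○○○○○○○
18) ○○○○○○○○
○○○○○○○○
○○○●●○○○
○○○<○●○○
○○○○○●○○
○○○●●○○○
○○○○○○○○
○○○○○○○○
19) ○○○○○○○○
○○○○○○○○
○○○^●○○○
○○○●○●○○
○○○○○●○○
○○○●●○○○
○○○○○○○○
○○○○○○○○
20) ○○○○○○○○
○○○○○○○○
○○<○●○○○
○○○●○●○○
○○○○○●○○
○○○●●○○○
○○○○○○○○
○○○○○○○○
21) ○○○○○○○○
○○^○○○○○
○○●○●○○○
○○○●○●○○
○○○○○●○○
○○○●●○○○
○○○○○○○○
○○○○○○○○
22) ○○○○○○○○
○○●>○○○○
○○●○●○○○
○○○●○●○○
○○○○○●○○
○○○●●○○○
○○○○○○○○
○○○○○○○○
23) ○○○○○○○○
○○●●○○○○
○○●v●○○○
○○○●○●○○
○○○○○●○○
○○○●●○○○
○○○○○○○○
○○○○○○○○
24) ○○○○○○○○
○○●●○○○○
○○<●●○○○
○○○●○●○○
○○○○○●○○
○○○●●○○○
○○○○○○○○
○○○○○○○○
25) ○○○○○○○○
○○●●○○○○
○○○●●○○○
○○v●○●○○
○○○○○●○○
○○○●●○○○
○○○○○○○○
○○○○○○○○
26) ○○○○○○○○
○○●●○○○○
○○○●●○○○
○<●●○●○○
○○○○○●○○
○○○●●○○○
○○○○○○○○
○○○○○○○○
27) ○○○○○○○○
○○●●○○○○
○^○●●○○○
○●●●○●○○
○○○○○●○○
○○○●●○○○
○○○○○○○○
○○○○○○○○
28) ○○○○○○○○
○○●●○○○○
○●>●●○○○
○●●●○●○○
○○○○○●○○
○○○●●○○○
○○○○○○○○
○○○○○○○○
29) ○○○○○○○○
○○●●○○○○
○●●●●○○○
○●v●○●○○
○○○○○●○○
○○○●●○○○
○○○○○○○○
○○○○○○○○
30) ○○○○○○○○
○○●●○○○○
○●●●●○○○
○●○>○●○○
○○○○○●○○
○○○●●○○○
○○○○○○○○
○○○○○○○○
31) ○○○○○○○○
○○●●○○○○
○●●^●○○○
○●○○○●○○
○○○○○●○○
○○○●●○○○
○○○○○○○○
○○○○○○○○
32) ○○○○○○○○
○○●●○○○○
○●<○●○○○
○●○○○●○○
○○○○○●○○
○○○●●○○○
○○○○○○○○
○○○○○○○○
33) ○○○○○○○○
○○●●○○○○
○●○○●○○○
○●v○○●○○
○○○○○●○○
○○○●●○○○
○○○○○○○○
○○○○○○○○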